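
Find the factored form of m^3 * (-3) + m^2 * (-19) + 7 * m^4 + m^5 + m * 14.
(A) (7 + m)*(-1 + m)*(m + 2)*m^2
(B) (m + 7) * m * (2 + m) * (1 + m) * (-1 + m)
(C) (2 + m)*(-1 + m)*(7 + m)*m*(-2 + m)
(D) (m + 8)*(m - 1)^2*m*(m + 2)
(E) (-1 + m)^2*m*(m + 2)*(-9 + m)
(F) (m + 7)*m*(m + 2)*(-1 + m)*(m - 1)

We need to factor m^3 * (-3) + m^2 * (-19) + 7 * m^4 + m^5 + m * 14.
The factored form is (m + 7)*m*(m + 2)*(-1 + m)*(m - 1).
F) (m + 7)*m*(m + 2)*(-1 + m)*(m - 1)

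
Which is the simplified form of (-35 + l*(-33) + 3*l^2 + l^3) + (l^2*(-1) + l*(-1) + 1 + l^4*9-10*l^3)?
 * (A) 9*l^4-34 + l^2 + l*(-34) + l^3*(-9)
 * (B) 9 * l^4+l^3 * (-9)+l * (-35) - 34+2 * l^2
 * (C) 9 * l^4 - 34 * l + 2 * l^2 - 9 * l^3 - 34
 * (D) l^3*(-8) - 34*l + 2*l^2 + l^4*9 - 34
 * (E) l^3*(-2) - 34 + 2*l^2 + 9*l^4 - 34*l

Adding the polynomials and combining like terms:
(-35 + l*(-33) + 3*l^2 + l^3) + (l^2*(-1) + l*(-1) + 1 + l^4*9 - 10*l^3)
= 9 * l^4 - 34 * l + 2 * l^2 - 9 * l^3 - 34
C) 9 * l^4 - 34 * l + 2 * l^2 - 9 * l^3 - 34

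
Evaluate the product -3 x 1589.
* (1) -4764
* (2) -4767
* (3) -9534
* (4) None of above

-3 * 1589 = -4767
2) -4767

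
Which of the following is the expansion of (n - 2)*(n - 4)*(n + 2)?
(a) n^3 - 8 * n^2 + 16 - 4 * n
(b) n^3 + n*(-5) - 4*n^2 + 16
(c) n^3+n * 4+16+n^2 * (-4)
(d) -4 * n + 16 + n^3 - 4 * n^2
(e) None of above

Expanding (n - 2)*(n - 4)*(n + 2):
= -4 * n + 16 + n^3 - 4 * n^2
d) -4 * n + 16 + n^3 - 4 * n^2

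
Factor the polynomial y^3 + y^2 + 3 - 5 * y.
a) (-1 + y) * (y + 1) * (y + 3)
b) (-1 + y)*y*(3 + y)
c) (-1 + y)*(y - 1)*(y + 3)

We need to factor y^3 + y^2 + 3 - 5 * y.
The factored form is (-1 + y)*(y - 1)*(y + 3).
c) (-1 + y)*(y - 1)*(y + 3)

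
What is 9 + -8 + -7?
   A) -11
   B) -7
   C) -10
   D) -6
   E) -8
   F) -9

First: 9 + -8 = 1
Then: 1 + -7 = -6
D) -6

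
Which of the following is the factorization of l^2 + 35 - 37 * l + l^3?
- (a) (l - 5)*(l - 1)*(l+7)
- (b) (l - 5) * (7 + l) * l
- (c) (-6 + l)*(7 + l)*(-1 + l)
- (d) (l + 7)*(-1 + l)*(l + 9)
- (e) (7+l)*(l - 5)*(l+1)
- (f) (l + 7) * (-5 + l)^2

We need to factor l^2 + 35 - 37 * l + l^3.
The factored form is (l - 5)*(l - 1)*(l+7).
a) (l - 5)*(l - 1)*(l+7)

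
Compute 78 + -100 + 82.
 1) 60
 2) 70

First: 78 + -100 = -22
Then: -22 + 82 = 60
1) 60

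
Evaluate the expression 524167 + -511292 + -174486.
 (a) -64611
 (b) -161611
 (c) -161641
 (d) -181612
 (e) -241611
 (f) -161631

First: 524167 + -511292 = 12875
Then: 12875 + -174486 = -161611
b) -161611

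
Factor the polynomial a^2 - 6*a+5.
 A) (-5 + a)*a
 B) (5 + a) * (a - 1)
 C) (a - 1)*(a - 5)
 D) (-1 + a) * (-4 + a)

We need to factor a^2 - 6*a+5.
The factored form is (a - 1)*(a - 5).
C) (a - 1)*(a - 5)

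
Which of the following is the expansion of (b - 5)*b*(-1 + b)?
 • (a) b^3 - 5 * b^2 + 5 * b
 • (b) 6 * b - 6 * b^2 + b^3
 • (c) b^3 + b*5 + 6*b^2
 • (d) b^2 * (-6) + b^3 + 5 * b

Expanding (b - 5)*b*(-1 + b):
= b^2 * (-6) + b^3 + 5 * b
d) b^2 * (-6) + b^3 + 5 * b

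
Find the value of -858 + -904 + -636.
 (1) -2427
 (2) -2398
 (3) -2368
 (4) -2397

First: -858 + -904 = -1762
Then: -1762 + -636 = -2398
2) -2398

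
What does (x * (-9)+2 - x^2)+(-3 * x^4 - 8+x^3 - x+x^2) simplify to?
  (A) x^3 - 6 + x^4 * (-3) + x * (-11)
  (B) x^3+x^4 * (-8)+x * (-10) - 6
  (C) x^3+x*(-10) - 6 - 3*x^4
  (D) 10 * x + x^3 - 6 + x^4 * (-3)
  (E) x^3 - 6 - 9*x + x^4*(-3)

Adding the polynomials and combining like terms:
(x*(-9) + 2 - x^2) + (-3*x^4 - 8 + x^3 - x + x^2)
= x^3+x*(-10) - 6 - 3*x^4
C) x^3+x*(-10) - 6 - 3*x^4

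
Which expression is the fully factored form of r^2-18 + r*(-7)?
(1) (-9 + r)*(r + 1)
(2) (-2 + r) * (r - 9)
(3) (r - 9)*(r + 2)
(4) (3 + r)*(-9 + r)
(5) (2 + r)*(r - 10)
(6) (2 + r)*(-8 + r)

We need to factor r^2-18 + r*(-7).
The factored form is (r - 9)*(r + 2).
3) (r - 9)*(r + 2)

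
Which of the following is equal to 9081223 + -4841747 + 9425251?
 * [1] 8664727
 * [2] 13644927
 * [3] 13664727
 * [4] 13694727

First: 9081223 + -4841747 = 4239476
Then: 4239476 + 9425251 = 13664727
3) 13664727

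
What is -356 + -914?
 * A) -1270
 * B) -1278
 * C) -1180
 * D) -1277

-356 + -914 = -1270
A) -1270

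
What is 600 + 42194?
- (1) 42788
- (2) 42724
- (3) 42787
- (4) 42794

600 + 42194 = 42794
4) 42794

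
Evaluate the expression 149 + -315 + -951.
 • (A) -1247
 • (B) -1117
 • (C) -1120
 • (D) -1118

First: 149 + -315 = -166
Then: -166 + -951 = -1117
B) -1117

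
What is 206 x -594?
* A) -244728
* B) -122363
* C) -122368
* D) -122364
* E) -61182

206 * -594 = -122364
D) -122364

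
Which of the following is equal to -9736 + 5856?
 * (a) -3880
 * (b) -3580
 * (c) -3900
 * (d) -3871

-9736 + 5856 = -3880
a) -3880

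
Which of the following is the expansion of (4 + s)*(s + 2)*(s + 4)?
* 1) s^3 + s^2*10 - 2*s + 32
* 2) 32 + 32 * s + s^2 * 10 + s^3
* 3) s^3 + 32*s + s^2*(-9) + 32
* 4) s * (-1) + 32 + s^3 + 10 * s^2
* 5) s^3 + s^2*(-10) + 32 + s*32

Expanding (4 + s)*(s + 2)*(s + 4):
= 32 + 32 * s + s^2 * 10 + s^3
2) 32 + 32 * s + s^2 * 10 + s^3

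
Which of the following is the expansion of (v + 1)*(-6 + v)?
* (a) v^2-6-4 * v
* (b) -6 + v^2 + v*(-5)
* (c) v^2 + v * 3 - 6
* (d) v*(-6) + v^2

Expanding (v + 1)*(-6 + v):
= -6 + v^2 + v*(-5)
b) -6 + v^2 + v*(-5)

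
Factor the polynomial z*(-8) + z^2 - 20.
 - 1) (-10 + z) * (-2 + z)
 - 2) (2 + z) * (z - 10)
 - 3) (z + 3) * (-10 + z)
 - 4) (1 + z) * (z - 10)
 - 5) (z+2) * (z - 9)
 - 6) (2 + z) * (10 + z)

We need to factor z*(-8) + z^2 - 20.
The factored form is (2 + z) * (z - 10).
2) (2 + z) * (z - 10)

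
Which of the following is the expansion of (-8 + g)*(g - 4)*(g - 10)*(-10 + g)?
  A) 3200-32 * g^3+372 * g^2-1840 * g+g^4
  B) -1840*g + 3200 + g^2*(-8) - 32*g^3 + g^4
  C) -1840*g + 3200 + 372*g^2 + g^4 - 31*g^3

Expanding (-8 + g)*(g - 4)*(g - 10)*(-10 + g):
= 3200-32 * g^3+372 * g^2-1840 * g+g^4
A) 3200-32 * g^3+372 * g^2-1840 * g+g^4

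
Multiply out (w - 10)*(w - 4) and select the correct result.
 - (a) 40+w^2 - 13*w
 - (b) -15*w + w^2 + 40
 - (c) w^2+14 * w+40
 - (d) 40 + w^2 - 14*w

Expanding (w - 10)*(w - 4):
= 40 + w^2 - 14*w
d) 40 + w^2 - 14*w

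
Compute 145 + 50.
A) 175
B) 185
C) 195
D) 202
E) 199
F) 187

145 + 50 = 195
C) 195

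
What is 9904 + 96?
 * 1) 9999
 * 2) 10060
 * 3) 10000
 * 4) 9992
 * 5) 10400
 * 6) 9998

9904 + 96 = 10000
3) 10000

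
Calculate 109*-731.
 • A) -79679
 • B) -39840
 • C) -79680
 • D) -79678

109 * -731 = -79679
A) -79679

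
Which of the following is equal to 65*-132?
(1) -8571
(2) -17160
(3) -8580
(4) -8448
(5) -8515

65 * -132 = -8580
3) -8580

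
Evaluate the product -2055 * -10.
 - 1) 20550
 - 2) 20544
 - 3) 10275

-2055 * -10 = 20550
1) 20550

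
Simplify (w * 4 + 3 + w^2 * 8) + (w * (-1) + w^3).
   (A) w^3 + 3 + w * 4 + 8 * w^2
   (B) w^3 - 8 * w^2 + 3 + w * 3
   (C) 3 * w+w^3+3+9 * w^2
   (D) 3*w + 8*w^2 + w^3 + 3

Adding the polynomials and combining like terms:
(w*4 + 3 + w^2*8) + (w*(-1) + w^3)
= 3*w + 8*w^2 + w^3 + 3
D) 3*w + 8*w^2 + w^3 + 3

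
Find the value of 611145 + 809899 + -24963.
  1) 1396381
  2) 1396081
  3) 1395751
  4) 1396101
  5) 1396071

First: 611145 + 809899 = 1421044
Then: 1421044 + -24963 = 1396081
2) 1396081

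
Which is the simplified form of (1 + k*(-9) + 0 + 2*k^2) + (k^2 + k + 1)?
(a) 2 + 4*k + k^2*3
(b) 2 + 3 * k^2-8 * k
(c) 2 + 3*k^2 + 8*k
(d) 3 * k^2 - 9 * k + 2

Adding the polynomials and combining like terms:
(1 + k*(-9) + 0 + 2*k^2) + (k^2 + k + 1)
= 2 + 3 * k^2-8 * k
b) 2 + 3 * k^2-8 * k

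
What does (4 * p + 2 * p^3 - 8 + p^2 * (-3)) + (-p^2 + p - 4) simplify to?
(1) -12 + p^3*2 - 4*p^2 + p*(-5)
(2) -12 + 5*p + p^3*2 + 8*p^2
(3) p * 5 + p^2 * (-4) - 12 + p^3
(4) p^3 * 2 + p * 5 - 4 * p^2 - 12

Adding the polynomials and combining like terms:
(4*p + 2*p^3 - 8 + p^2*(-3)) + (-p^2 + p - 4)
= p^3 * 2 + p * 5 - 4 * p^2 - 12
4) p^3 * 2 + p * 5 - 4 * p^2 - 12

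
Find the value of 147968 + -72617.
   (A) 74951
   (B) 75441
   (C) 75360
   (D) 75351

147968 + -72617 = 75351
D) 75351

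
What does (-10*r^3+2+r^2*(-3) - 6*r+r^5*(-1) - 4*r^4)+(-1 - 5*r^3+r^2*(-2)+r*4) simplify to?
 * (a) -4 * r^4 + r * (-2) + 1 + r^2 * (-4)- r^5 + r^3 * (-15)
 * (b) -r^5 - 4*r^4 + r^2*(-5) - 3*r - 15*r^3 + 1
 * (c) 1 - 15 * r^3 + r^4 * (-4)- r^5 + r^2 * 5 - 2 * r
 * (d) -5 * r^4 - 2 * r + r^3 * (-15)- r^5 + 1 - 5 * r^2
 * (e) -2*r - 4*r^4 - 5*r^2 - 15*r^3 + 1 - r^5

Adding the polynomials and combining like terms:
(-10*r^3 + 2 + r^2*(-3) - 6*r + r^5*(-1) - 4*r^4) + (-1 - 5*r^3 + r^2*(-2) + r*4)
= -2*r - 4*r^4 - 5*r^2 - 15*r^3 + 1 - r^5
e) -2*r - 4*r^4 - 5*r^2 - 15*r^3 + 1 - r^5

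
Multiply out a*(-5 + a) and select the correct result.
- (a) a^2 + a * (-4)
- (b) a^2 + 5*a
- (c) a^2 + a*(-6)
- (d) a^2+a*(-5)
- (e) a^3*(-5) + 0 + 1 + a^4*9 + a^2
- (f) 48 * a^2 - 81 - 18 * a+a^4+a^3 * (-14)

Expanding a*(-5 + a):
= a^2+a*(-5)
d) a^2+a*(-5)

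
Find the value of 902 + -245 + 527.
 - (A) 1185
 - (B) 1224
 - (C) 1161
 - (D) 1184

First: 902 + -245 = 657
Then: 657 + 527 = 1184
D) 1184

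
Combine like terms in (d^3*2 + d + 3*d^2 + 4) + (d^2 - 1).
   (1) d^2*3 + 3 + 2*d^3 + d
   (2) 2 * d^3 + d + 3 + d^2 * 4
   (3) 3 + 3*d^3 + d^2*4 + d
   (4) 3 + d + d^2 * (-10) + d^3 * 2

Adding the polynomials and combining like terms:
(d^3*2 + d + 3*d^2 + 4) + (d^2 - 1)
= 2 * d^3 + d + 3 + d^2 * 4
2) 2 * d^3 + d + 3 + d^2 * 4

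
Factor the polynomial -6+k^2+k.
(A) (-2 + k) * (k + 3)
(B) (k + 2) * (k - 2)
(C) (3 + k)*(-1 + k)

We need to factor -6+k^2+k.
The factored form is (-2 + k) * (k + 3).
A) (-2 + k) * (k + 3)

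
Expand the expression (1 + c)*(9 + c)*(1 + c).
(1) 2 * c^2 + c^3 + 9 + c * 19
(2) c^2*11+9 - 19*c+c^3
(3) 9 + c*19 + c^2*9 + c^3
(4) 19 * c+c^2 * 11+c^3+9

Expanding (1 + c)*(9 + c)*(1 + c):
= 19 * c+c^2 * 11+c^3+9
4) 19 * c+c^2 * 11+c^3+9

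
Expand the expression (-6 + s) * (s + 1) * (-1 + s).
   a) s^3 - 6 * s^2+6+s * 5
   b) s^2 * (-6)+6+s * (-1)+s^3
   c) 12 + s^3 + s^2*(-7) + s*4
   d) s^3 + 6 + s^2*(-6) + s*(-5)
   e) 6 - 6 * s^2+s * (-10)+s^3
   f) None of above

Expanding (-6 + s) * (s + 1) * (-1 + s):
= s^2 * (-6)+6+s * (-1)+s^3
b) s^2 * (-6)+6+s * (-1)+s^3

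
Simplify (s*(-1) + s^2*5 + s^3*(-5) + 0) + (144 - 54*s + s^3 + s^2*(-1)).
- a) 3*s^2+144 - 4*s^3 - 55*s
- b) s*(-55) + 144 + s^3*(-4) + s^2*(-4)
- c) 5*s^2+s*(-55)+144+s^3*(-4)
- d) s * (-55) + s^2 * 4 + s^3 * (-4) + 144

Adding the polynomials and combining like terms:
(s*(-1) + s^2*5 + s^3*(-5) + 0) + (144 - 54*s + s^3 + s^2*(-1))
= s * (-55) + s^2 * 4 + s^3 * (-4) + 144
d) s * (-55) + s^2 * 4 + s^3 * (-4) + 144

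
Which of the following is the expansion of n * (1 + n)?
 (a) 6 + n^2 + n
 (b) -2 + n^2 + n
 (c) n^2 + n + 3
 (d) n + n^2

Expanding n * (1 + n):
= n + n^2
d) n + n^2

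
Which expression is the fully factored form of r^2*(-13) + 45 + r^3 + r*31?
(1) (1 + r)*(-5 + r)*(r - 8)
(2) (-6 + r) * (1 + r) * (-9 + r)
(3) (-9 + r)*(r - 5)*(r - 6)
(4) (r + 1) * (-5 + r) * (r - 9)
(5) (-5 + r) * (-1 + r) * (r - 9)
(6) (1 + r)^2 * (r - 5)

We need to factor r^2*(-13) + 45 + r^3 + r*31.
The factored form is (r + 1) * (-5 + r) * (r - 9).
4) (r + 1) * (-5 + r) * (r - 9)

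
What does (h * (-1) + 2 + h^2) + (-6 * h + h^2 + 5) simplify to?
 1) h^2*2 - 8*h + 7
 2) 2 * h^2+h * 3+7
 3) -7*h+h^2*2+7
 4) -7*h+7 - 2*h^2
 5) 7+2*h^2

Adding the polynomials and combining like terms:
(h*(-1) + 2 + h^2) + (-6*h + h^2 + 5)
= -7*h+h^2*2+7
3) -7*h+h^2*2+7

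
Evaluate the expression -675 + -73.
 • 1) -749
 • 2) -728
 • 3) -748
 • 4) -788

-675 + -73 = -748
3) -748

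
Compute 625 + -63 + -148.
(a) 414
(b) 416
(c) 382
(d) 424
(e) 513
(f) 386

First: 625 + -63 = 562
Then: 562 + -148 = 414
a) 414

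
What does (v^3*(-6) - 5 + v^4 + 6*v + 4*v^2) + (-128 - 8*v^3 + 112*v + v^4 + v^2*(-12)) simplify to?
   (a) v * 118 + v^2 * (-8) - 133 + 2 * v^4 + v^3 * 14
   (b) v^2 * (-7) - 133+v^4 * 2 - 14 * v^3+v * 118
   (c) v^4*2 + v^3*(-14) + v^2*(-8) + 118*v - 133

Adding the polynomials and combining like terms:
(v^3*(-6) - 5 + v^4 + 6*v + 4*v^2) + (-128 - 8*v^3 + 112*v + v^4 + v^2*(-12))
= v^4*2 + v^3*(-14) + v^2*(-8) + 118*v - 133
c) v^4*2 + v^3*(-14) + v^2*(-8) + 118*v - 133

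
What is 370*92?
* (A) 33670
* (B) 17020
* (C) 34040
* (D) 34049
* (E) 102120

370 * 92 = 34040
C) 34040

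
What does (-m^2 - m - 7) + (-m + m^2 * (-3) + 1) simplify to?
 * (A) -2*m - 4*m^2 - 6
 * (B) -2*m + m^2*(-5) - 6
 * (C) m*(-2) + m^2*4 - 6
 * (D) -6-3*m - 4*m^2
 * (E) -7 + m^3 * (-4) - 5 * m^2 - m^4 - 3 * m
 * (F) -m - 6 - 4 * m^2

Adding the polynomials and combining like terms:
(-m^2 - m - 7) + (-m + m^2*(-3) + 1)
= -2*m - 4*m^2 - 6
A) -2*m - 4*m^2 - 6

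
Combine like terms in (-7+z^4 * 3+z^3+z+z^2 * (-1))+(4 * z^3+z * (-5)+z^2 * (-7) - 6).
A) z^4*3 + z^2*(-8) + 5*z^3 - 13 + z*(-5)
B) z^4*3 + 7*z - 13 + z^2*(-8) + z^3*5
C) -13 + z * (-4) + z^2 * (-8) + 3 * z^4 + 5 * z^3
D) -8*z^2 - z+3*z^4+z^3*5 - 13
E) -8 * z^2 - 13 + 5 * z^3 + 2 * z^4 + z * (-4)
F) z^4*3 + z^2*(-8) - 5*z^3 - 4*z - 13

Adding the polynomials and combining like terms:
(-7 + z^4*3 + z^3 + z + z^2*(-1)) + (4*z^3 + z*(-5) + z^2*(-7) - 6)
= -13 + z * (-4) + z^2 * (-8) + 3 * z^4 + 5 * z^3
C) -13 + z * (-4) + z^2 * (-8) + 3 * z^4 + 5 * z^3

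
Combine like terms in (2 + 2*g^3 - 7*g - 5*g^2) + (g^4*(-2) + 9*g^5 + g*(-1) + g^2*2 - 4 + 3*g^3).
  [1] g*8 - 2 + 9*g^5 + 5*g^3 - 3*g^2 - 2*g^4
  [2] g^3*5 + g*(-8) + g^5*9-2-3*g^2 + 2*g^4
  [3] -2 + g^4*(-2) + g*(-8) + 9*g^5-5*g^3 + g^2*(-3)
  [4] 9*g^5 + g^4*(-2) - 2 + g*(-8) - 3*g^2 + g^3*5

Adding the polynomials and combining like terms:
(2 + 2*g^3 - 7*g - 5*g^2) + (g^4*(-2) + 9*g^5 + g*(-1) + g^2*2 - 4 + 3*g^3)
= 9*g^5 + g^4*(-2) - 2 + g*(-8) - 3*g^2 + g^3*5
4) 9*g^5 + g^4*(-2) - 2 + g*(-8) - 3*g^2 + g^3*5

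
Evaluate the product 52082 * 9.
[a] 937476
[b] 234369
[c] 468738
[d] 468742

52082 * 9 = 468738
c) 468738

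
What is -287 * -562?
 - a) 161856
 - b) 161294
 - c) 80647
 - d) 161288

-287 * -562 = 161294
b) 161294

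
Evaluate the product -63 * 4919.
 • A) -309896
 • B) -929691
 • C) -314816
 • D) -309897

-63 * 4919 = -309897
D) -309897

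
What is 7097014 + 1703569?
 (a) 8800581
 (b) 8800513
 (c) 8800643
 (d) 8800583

7097014 + 1703569 = 8800583
d) 8800583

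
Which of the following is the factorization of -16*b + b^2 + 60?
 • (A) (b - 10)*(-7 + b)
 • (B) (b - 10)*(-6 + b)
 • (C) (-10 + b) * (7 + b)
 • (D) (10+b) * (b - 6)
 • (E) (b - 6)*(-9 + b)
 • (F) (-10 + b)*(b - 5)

We need to factor -16*b + b^2 + 60.
The factored form is (b - 10)*(-6 + b).
B) (b - 10)*(-6 + b)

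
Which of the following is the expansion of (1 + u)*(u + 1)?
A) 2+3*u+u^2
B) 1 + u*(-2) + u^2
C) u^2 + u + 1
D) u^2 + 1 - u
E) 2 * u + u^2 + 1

Expanding (1 + u)*(u + 1):
= 2 * u + u^2 + 1
E) 2 * u + u^2 + 1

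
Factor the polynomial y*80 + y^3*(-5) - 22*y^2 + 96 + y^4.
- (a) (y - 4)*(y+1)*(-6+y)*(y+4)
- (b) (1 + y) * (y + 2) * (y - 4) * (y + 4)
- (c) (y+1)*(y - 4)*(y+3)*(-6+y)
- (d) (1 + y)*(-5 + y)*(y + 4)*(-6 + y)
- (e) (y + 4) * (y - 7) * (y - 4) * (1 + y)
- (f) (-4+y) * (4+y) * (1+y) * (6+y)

We need to factor y*80 + y^3*(-5) - 22*y^2 + 96 + y^4.
The factored form is (y - 4)*(y+1)*(-6+y)*(y+4).
a) (y - 4)*(y+1)*(-6+y)*(y+4)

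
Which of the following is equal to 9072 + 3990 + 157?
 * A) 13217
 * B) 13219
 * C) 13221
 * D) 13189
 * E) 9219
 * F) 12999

First: 9072 + 3990 = 13062
Then: 13062 + 157 = 13219
B) 13219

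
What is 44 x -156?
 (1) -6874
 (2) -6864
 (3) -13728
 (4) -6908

44 * -156 = -6864
2) -6864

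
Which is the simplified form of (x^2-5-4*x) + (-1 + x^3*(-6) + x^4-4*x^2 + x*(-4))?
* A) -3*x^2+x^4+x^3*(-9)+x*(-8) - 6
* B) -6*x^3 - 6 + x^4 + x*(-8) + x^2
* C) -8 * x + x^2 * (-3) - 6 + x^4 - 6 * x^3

Adding the polynomials and combining like terms:
(x^2 - 5 - 4*x) + (-1 + x^3*(-6) + x^4 - 4*x^2 + x*(-4))
= -8 * x + x^2 * (-3) - 6 + x^4 - 6 * x^3
C) -8 * x + x^2 * (-3) - 6 + x^4 - 6 * x^3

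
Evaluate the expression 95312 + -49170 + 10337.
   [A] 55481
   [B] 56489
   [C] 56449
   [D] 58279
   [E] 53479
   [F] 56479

First: 95312 + -49170 = 46142
Then: 46142 + 10337 = 56479
F) 56479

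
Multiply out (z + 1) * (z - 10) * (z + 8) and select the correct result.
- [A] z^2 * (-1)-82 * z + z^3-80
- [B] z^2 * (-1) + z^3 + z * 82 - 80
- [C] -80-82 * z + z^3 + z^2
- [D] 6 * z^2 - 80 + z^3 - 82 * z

Expanding (z + 1) * (z - 10) * (z + 8):
= z^2 * (-1)-82 * z + z^3-80
A) z^2 * (-1)-82 * z + z^3-80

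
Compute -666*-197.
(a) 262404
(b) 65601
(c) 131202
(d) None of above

-666 * -197 = 131202
c) 131202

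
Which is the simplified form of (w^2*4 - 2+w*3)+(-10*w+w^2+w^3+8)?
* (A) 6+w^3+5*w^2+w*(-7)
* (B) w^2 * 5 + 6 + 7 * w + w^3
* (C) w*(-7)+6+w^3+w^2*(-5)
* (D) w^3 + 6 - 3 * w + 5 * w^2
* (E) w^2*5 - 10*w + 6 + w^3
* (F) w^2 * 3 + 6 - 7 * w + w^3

Adding the polynomials and combining like terms:
(w^2*4 - 2 + w*3) + (-10*w + w^2 + w^3 + 8)
= 6+w^3+5*w^2+w*(-7)
A) 6+w^3+5*w^2+w*(-7)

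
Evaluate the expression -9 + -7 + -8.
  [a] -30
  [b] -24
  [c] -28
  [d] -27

First: -9 + -7 = -16
Then: -16 + -8 = -24
b) -24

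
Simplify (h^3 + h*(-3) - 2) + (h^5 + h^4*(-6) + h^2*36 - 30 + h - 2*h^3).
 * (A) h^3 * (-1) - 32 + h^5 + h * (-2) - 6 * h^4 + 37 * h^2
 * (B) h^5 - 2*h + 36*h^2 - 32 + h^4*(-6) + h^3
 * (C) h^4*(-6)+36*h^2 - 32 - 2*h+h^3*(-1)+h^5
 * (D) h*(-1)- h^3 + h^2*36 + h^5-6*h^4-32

Adding the polynomials and combining like terms:
(h^3 + h*(-3) - 2) + (h^5 + h^4*(-6) + h^2*36 - 30 + h - 2*h^3)
= h^4*(-6)+36*h^2 - 32 - 2*h+h^3*(-1)+h^5
C) h^4*(-6)+36*h^2 - 32 - 2*h+h^3*(-1)+h^5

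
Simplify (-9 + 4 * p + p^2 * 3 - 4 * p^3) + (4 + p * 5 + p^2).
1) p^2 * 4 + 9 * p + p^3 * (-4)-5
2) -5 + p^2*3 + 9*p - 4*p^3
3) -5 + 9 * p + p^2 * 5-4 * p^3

Adding the polynomials and combining like terms:
(-9 + 4*p + p^2*3 - 4*p^3) + (4 + p*5 + p^2)
= p^2 * 4 + 9 * p + p^3 * (-4)-5
1) p^2 * 4 + 9 * p + p^3 * (-4)-5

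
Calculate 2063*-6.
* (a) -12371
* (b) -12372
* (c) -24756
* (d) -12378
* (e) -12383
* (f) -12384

2063 * -6 = -12378
d) -12378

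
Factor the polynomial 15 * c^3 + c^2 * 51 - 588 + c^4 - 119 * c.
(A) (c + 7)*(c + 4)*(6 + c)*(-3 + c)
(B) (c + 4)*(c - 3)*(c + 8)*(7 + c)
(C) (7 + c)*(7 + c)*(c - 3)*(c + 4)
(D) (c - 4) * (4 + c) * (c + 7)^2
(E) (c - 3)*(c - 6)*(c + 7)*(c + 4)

We need to factor 15 * c^3 + c^2 * 51 - 588 + c^4 - 119 * c.
The factored form is (7 + c)*(7 + c)*(c - 3)*(c + 4).
C) (7 + c)*(7 + c)*(c - 3)*(c + 4)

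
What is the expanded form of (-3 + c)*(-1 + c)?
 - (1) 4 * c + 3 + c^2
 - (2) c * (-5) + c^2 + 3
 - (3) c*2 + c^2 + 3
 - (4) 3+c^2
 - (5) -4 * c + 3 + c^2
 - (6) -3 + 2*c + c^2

Expanding (-3 + c)*(-1 + c):
= -4 * c + 3 + c^2
5) -4 * c + 3 + c^2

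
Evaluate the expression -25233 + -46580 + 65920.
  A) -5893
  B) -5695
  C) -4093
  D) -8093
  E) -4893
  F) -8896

First: -25233 + -46580 = -71813
Then: -71813 + 65920 = -5893
A) -5893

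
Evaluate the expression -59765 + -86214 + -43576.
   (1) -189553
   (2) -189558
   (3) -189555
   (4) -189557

First: -59765 + -86214 = -145979
Then: -145979 + -43576 = -189555
3) -189555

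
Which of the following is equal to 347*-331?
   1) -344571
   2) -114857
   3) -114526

347 * -331 = -114857
2) -114857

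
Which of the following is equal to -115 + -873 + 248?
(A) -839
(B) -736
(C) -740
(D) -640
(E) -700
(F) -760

First: -115 + -873 = -988
Then: -988 + 248 = -740
C) -740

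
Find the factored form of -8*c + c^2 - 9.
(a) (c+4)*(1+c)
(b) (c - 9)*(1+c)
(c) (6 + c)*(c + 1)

We need to factor -8*c + c^2 - 9.
The factored form is (c - 9)*(1+c).
b) (c - 9)*(1+c)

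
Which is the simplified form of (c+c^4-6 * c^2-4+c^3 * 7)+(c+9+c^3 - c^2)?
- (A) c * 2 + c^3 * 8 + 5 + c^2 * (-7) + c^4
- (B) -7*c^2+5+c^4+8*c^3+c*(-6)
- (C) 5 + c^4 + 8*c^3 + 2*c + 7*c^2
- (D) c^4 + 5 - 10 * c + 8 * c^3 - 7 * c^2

Adding the polynomials and combining like terms:
(c + c^4 - 6*c^2 - 4 + c^3*7) + (c + 9 + c^3 - c^2)
= c * 2 + c^3 * 8 + 5 + c^2 * (-7) + c^4
A) c * 2 + c^3 * 8 + 5 + c^2 * (-7) + c^4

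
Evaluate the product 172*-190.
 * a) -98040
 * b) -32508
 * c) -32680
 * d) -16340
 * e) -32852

172 * -190 = -32680
c) -32680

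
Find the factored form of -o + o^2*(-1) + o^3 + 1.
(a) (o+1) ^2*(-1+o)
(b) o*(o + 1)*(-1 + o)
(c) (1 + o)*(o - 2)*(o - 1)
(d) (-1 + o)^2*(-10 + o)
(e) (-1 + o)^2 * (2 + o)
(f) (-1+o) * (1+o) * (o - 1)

We need to factor -o + o^2*(-1) + o^3 + 1.
The factored form is (-1+o) * (1+o) * (o - 1).
f) (-1+o) * (1+o) * (o - 1)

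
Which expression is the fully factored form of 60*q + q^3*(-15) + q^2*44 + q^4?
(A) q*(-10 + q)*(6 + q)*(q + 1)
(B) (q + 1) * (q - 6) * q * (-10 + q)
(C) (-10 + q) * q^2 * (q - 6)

We need to factor 60*q + q^3*(-15) + q^2*44 + q^4.
The factored form is (q + 1) * (q - 6) * q * (-10 + q).
B) (q + 1) * (q - 6) * q * (-10 + q)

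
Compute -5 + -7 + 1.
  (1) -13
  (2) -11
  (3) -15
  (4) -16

First: -5 + -7 = -12
Then: -12 + 1 = -11
2) -11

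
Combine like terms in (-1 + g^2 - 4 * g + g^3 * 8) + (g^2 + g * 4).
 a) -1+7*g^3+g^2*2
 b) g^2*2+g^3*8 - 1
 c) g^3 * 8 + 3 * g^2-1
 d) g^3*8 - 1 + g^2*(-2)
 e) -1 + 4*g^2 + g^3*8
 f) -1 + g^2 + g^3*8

Adding the polynomials and combining like terms:
(-1 + g^2 - 4*g + g^3*8) + (g^2 + g*4)
= g^2*2+g^3*8 - 1
b) g^2*2+g^3*8 - 1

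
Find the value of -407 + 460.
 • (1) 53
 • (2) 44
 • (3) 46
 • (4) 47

-407 + 460 = 53
1) 53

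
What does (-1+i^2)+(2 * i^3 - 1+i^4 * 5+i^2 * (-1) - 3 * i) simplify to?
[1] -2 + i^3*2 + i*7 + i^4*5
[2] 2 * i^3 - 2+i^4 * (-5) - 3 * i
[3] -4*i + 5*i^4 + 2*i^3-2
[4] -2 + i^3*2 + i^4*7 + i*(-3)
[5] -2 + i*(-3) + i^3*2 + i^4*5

Adding the polynomials and combining like terms:
(-1 + i^2) + (2*i^3 - 1 + i^4*5 + i^2*(-1) - 3*i)
= -2 + i*(-3) + i^3*2 + i^4*5
5) -2 + i*(-3) + i^3*2 + i^4*5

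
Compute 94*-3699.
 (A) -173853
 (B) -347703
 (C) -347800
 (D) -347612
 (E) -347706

94 * -3699 = -347706
E) -347706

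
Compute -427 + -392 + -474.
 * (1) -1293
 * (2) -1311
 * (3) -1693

First: -427 + -392 = -819
Then: -819 + -474 = -1293
1) -1293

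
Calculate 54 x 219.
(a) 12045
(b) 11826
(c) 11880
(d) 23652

54 * 219 = 11826
b) 11826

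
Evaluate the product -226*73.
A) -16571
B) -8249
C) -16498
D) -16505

-226 * 73 = -16498
C) -16498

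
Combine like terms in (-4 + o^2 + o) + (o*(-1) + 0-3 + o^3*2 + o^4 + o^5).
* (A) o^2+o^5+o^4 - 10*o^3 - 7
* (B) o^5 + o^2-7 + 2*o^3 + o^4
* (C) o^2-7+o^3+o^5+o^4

Adding the polynomials and combining like terms:
(-4 + o^2 + o) + (o*(-1) + 0 - 3 + o^3*2 + o^4 + o^5)
= o^5 + o^2-7 + 2*o^3 + o^4
B) o^5 + o^2-7 + 2*o^3 + o^4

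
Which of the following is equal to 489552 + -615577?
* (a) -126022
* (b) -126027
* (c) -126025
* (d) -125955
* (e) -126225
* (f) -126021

489552 + -615577 = -126025
c) -126025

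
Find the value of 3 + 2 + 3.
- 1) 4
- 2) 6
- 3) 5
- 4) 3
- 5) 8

First: 3 + 2 = 5
Then: 5 + 3 = 8
5) 8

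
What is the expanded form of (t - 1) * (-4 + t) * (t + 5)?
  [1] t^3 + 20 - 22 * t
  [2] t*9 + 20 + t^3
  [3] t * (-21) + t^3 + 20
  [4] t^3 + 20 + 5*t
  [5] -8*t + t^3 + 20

Expanding (t - 1) * (-4 + t) * (t + 5):
= t * (-21) + t^3 + 20
3) t * (-21) + t^3 + 20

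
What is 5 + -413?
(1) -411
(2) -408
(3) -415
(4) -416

5 + -413 = -408
2) -408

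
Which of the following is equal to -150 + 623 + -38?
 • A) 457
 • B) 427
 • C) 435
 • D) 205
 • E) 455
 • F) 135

First: -150 + 623 = 473
Then: 473 + -38 = 435
C) 435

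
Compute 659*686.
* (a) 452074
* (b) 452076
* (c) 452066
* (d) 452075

659 * 686 = 452074
a) 452074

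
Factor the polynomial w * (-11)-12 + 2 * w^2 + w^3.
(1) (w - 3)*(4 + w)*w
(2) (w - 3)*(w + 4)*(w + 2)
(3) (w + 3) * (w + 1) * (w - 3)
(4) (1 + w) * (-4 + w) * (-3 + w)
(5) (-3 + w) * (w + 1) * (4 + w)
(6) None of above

We need to factor w * (-11)-12 + 2 * w^2 + w^3.
The factored form is (-3 + w) * (w + 1) * (4 + w).
5) (-3 + w) * (w + 1) * (4 + w)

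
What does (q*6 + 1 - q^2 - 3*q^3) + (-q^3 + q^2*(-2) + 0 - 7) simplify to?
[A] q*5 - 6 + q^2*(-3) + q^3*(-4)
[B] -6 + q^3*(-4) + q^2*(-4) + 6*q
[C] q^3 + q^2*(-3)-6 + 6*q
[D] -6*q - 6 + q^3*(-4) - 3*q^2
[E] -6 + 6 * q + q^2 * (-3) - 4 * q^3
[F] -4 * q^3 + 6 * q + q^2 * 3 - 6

Adding the polynomials and combining like terms:
(q*6 + 1 - q^2 - 3*q^3) + (-q^3 + q^2*(-2) + 0 - 7)
= -6 + 6 * q + q^2 * (-3) - 4 * q^3
E) -6 + 6 * q + q^2 * (-3) - 4 * q^3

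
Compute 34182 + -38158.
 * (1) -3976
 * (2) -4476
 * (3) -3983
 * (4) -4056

34182 + -38158 = -3976
1) -3976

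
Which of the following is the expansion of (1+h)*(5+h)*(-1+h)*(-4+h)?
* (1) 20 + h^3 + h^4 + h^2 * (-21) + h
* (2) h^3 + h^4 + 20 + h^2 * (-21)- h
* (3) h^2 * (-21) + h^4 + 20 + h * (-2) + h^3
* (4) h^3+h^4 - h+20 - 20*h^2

Expanding (1+h)*(5+h)*(-1+h)*(-4+h):
= h^3 + h^4 + 20 + h^2 * (-21)- h
2) h^3 + h^4 + 20 + h^2 * (-21)- h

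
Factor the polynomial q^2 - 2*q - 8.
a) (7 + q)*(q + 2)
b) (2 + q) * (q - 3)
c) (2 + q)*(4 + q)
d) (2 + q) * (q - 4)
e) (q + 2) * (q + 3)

We need to factor q^2 - 2*q - 8.
The factored form is (2 + q) * (q - 4).
d) (2 + q) * (q - 4)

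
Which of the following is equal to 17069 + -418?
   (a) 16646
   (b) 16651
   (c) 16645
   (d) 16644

17069 + -418 = 16651
b) 16651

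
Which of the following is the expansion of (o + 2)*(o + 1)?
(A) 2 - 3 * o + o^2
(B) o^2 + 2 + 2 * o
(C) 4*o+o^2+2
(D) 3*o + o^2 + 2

Expanding (o + 2)*(o + 1):
= 3*o + o^2 + 2
D) 3*o + o^2 + 2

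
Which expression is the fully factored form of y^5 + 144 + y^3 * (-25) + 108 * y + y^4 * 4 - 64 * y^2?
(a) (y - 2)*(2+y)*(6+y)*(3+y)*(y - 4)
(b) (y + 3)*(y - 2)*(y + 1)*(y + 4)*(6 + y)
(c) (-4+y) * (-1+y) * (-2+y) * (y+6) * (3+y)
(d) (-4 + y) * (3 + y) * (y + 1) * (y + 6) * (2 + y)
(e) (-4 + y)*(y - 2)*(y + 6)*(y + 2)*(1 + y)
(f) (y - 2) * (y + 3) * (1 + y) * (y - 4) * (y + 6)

We need to factor y^5 + 144 + y^3 * (-25) + 108 * y + y^4 * 4 - 64 * y^2.
The factored form is (y - 2) * (y + 3) * (1 + y) * (y - 4) * (y + 6).
f) (y - 2) * (y + 3) * (1 + y) * (y - 4) * (y + 6)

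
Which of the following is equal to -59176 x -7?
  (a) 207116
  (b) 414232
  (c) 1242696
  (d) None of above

-59176 * -7 = 414232
b) 414232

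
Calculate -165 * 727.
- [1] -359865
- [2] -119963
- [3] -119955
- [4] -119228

-165 * 727 = -119955
3) -119955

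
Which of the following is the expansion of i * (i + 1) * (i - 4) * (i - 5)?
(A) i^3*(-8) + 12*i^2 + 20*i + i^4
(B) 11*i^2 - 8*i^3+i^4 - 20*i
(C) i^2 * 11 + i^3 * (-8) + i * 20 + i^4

Expanding i * (i + 1) * (i - 4) * (i - 5):
= i^2 * 11 + i^3 * (-8) + i * 20 + i^4
C) i^2 * 11 + i^3 * (-8) + i * 20 + i^4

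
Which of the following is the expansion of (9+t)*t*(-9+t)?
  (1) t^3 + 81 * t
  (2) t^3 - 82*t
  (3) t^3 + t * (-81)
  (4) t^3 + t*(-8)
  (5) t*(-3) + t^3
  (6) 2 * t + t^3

Expanding (9+t)*t*(-9+t):
= t^3 + t * (-81)
3) t^3 + t * (-81)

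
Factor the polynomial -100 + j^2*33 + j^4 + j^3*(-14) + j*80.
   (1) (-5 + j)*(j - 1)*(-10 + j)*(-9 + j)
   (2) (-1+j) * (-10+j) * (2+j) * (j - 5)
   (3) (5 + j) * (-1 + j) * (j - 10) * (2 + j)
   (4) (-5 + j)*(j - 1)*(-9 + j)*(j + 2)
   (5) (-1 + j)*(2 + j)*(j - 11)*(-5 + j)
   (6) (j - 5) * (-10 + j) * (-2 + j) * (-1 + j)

We need to factor -100 + j^2*33 + j^4 + j^3*(-14) + j*80.
The factored form is (-1+j) * (-10+j) * (2+j) * (j - 5).
2) (-1+j) * (-10+j) * (2+j) * (j - 5)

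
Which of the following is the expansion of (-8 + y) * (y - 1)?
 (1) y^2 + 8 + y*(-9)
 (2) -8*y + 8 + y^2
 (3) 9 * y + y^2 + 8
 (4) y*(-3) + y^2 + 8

Expanding (-8 + y) * (y - 1):
= y^2 + 8 + y*(-9)
1) y^2 + 8 + y*(-9)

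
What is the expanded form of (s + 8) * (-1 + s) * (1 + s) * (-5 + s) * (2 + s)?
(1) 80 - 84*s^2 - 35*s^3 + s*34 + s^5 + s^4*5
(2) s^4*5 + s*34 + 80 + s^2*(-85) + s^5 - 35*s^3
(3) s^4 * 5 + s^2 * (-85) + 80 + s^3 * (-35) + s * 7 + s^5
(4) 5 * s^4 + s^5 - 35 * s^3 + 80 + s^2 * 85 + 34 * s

Expanding (s + 8) * (-1 + s) * (1 + s) * (-5 + s) * (2 + s):
= s^4*5 + s*34 + 80 + s^2*(-85) + s^5 - 35*s^3
2) s^4*5 + s*34 + 80 + s^2*(-85) + s^5 - 35*s^3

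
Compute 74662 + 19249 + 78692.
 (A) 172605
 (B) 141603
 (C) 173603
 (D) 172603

First: 74662 + 19249 = 93911
Then: 93911 + 78692 = 172603
D) 172603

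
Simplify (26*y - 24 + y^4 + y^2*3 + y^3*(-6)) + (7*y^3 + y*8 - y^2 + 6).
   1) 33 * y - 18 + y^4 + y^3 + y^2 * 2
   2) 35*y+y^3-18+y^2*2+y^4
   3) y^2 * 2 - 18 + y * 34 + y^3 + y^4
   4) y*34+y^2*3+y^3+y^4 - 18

Adding the polynomials and combining like terms:
(26*y - 24 + y^4 + y^2*3 + y^3*(-6)) + (7*y^3 + y*8 - y^2 + 6)
= y^2 * 2 - 18 + y * 34 + y^3 + y^4
3) y^2 * 2 - 18 + y * 34 + y^3 + y^4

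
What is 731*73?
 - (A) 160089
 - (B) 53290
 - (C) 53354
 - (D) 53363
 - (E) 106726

731 * 73 = 53363
D) 53363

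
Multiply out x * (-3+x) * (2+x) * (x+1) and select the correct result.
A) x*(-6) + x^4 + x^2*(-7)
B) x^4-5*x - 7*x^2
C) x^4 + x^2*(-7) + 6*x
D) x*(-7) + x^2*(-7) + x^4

Expanding x * (-3+x) * (2+x) * (x+1):
= x*(-6) + x^4 + x^2*(-7)
A) x*(-6) + x^4 + x^2*(-7)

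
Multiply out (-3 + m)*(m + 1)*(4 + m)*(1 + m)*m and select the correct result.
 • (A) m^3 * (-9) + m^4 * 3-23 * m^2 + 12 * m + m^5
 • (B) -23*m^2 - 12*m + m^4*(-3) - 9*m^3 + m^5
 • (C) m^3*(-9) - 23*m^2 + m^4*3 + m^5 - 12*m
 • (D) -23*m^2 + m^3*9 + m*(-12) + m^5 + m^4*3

Expanding (-3 + m)*(m + 1)*(4 + m)*(1 + m)*m:
= m^3*(-9) - 23*m^2 + m^4*3 + m^5 - 12*m
C) m^3*(-9) - 23*m^2 + m^4*3 + m^5 - 12*m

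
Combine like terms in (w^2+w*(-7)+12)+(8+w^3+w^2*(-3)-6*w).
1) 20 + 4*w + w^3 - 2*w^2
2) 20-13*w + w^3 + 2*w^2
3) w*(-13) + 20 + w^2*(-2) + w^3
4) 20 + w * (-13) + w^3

Adding the polynomials and combining like terms:
(w^2 + w*(-7) + 12) + (8 + w^3 + w^2*(-3) - 6*w)
= w*(-13) + 20 + w^2*(-2) + w^3
3) w*(-13) + 20 + w^2*(-2) + w^3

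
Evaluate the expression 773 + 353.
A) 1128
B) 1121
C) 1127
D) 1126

773 + 353 = 1126
D) 1126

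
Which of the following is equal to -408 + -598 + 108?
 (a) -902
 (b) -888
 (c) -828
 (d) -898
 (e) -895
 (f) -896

First: -408 + -598 = -1006
Then: -1006 + 108 = -898
d) -898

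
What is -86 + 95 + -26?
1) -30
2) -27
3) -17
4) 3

First: -86 + 95 = 9
Then: 9 + -26 = -17
3) -17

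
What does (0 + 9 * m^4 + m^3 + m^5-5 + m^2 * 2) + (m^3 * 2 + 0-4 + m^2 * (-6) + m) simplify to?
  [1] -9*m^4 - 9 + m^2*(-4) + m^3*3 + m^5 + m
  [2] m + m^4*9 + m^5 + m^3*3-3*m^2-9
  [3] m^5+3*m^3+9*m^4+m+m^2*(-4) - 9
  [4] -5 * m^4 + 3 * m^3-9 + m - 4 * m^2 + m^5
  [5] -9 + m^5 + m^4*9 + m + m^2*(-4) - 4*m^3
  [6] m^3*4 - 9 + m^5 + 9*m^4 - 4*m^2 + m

Adding the polynomials and combining like terms:
(0 + 9*m^4 + m^3 + m^5 - 5 + m^2*2) + (m^3*2 + 0 - 4 + m^2*(-6) + m)
= m^5+3*m^3+9*m^4+m+m^2*(-4) - 9
3) m^5+3*m^3+9*m^4+m+m^2*(-4) - 9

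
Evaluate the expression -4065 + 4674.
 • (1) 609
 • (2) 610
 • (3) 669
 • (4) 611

-4065 + 4674 = 609
1) 609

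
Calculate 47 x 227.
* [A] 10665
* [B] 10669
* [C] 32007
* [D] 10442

47 * 227 = 10669
B) 10669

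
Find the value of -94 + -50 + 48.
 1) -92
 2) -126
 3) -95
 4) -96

First: -94 + -50 = -144
Then: -144 + 48 = -96
4) -96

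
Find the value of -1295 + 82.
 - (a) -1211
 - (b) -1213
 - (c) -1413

-1295 + 82 = -1213
b) -1213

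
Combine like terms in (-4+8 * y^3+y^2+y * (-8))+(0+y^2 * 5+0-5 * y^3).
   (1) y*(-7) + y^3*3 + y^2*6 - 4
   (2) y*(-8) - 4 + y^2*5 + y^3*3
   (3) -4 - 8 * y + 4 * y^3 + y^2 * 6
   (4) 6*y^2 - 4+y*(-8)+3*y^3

Adding the polynomials and combining like terms:
(-4 + 8*y^3 + y^2 + y*(-8)) + (0 + y^2*5 + 0 - 5*y^3)
= 6*y^2 - 4+y*(-8)+3*y^3
4) 6*y^2 - 4+y*(-8)+3*y^3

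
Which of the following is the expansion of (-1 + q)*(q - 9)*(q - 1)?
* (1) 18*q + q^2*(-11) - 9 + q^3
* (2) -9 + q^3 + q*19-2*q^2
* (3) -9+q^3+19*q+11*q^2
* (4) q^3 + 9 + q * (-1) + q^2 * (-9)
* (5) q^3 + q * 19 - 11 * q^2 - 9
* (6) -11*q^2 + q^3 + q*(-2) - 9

Expanding (-1 + q)*(q - 9)*(q - 1):
= q^3 + q * 19 - 11 * q^2 - 9
5) q^3 + q * 19 - 11 * q^2 - 9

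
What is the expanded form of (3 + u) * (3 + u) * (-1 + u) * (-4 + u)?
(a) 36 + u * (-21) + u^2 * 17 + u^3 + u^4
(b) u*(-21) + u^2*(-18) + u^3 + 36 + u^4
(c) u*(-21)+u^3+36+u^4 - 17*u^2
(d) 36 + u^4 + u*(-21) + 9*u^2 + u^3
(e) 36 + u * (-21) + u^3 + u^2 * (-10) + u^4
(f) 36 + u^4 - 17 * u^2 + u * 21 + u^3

Expanding (3 + u) * (3 + u) * (-1 + u) * (-4 + u):
= u*(-21)+u^3+36+u^4 - 17*u^2
c) u*(-21)+u^3+36+u^4 - 17*u^2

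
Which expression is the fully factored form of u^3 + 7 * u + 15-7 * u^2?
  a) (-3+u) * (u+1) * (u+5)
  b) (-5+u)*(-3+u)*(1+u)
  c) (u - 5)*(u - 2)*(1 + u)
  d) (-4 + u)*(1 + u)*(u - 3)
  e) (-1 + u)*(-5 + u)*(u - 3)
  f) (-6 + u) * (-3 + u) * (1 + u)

We need to factor u^3 + 7 * u + 15-7 * u^2.
The factored form is (-5+u)*(-3+u)*(1+u).
b) (-5+u)*(-3+u)*(1+u)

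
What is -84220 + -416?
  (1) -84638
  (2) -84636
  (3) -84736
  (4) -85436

-84220 + -416 = -84636
2) -84636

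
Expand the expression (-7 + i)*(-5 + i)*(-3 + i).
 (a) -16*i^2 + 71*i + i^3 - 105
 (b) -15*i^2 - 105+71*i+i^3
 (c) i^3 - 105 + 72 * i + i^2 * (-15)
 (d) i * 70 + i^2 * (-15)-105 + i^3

Expanding (-7 + i)*(-5 + i)*(-3 + i):
= -15*i^2 - 105+71*i+i^3
b) -15*i^2 - 105+71*i+i^3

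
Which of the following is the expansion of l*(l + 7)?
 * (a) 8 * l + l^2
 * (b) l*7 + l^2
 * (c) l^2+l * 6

Expanding l*(l + 7):
= l*7 + l^2
b) l*7 + l^2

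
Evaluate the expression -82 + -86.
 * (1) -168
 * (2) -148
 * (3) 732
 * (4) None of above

-82 + -86 = -168
1) -168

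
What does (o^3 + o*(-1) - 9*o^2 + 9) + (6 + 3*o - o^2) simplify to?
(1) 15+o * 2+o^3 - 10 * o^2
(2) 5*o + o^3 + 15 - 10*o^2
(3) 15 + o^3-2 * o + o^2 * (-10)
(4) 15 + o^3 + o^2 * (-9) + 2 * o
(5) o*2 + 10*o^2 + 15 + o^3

Adding the polynomials and combining like terms:
(o^3 + o*(-1) - 9*o^2 + 9) + (6 + 3*o - o^2)
= 15+o * 2+o^3 - 10 * o^2
1) 15+o * 2+o^3 - 10 * o^2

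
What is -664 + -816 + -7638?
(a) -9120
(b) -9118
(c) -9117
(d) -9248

First: -664 + -816 = -1480
Then: -1480 + -7638 = -9118
b) -9118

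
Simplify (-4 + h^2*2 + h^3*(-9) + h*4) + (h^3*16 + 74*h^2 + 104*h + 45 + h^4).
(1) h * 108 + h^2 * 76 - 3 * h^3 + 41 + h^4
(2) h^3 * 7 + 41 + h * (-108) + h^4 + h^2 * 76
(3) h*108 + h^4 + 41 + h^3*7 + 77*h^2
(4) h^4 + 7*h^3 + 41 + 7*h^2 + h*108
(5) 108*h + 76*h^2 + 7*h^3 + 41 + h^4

Adding the polynomials and combining like terms:
(-4 + h^2*2 + h^3*(-9) + h*4) + (h^3*16 + 74*h^2 + 104*h + 45 + h^4)
= 108*h + 76*h^2 + 7*h^3 + 41 + h^4
5) 108*h + 76*h^2 + 7*h^3 + 41 + h^4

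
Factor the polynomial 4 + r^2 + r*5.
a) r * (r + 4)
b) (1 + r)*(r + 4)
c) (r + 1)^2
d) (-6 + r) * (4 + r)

We need to factor 4 + r^2 + r*5.
The factored form is (1 + r)*(r + 4).
b) (1 + r)*(r + 4)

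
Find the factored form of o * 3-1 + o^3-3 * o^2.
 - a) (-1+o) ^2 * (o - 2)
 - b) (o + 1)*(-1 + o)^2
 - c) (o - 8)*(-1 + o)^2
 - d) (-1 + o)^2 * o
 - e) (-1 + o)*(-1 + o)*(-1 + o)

We need to factor o * 3-1 + o^3-3 * o^2.
The factored form is (-1 + o)*(-1 + o)*(-1 + o).
e) (-1 + o)*(-1 + o)*(-1 + o)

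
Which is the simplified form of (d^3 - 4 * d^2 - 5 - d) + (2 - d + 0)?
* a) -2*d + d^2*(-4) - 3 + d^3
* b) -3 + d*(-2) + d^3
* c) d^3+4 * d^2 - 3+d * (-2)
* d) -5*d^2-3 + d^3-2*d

Adding the polynomials and combining like terms:
(d^3 - 4*d^2 - 5 - d) + (2 - d + 0)
= -2*d + d^2*(-4) - 3 + d^3
a) -2*d + d^2*(-4) - 3 + d^3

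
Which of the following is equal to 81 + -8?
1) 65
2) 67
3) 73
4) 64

81 + -8 = 73
3) 73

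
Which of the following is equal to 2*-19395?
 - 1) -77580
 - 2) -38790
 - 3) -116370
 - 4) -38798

2 * -19395 = -38790
2) -38790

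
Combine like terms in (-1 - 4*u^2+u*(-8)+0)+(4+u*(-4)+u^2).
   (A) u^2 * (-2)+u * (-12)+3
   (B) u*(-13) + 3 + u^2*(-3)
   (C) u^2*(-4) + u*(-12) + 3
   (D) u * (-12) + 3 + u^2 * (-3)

Adding the polynomials and combining like terms:
(-1 - 4*u^2 + u*(-8) + 0) + (4 + u*(-4) + u^2)
= u * (-12) + 3 + u^2 * (-3)
D) u * (-12) + 3 + u^2 * (-3)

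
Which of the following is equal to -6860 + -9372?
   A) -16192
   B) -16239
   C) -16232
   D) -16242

-6860 + -9372 = -16232
C) -16232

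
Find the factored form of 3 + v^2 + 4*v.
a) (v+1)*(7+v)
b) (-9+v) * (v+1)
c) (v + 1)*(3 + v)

We need to factor 3 + v^2 + 4*v.
The factored form is (v + 1)*(3 + v).
c) (v + 1)*(3 + v)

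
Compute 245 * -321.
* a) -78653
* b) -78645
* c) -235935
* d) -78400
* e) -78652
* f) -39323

245 * -321 = -78645
b) -78645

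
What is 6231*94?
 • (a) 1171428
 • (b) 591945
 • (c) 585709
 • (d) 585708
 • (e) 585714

6231 * 94 = 585714
e) 585714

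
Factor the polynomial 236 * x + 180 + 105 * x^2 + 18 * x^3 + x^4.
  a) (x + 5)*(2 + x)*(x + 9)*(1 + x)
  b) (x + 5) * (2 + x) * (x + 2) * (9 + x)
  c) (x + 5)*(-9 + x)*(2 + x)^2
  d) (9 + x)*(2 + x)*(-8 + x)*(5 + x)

We need to factor 236 * x + 180 + 105 * x^2 + 18 * x^3 + x^4.
The factored form is (x + 5) * (2 + x) * (x + 2) * (9 + x).
b) (x + 5) * (2 + x) * (x + 2) * (9 + x)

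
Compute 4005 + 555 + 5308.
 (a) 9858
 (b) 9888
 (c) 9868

First: 4005 + 555 = 4560
Then: 4560 + 5308 = 9868
c) 9868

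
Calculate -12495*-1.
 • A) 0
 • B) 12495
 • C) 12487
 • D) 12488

-12495 * -1 = 12495
B) 12495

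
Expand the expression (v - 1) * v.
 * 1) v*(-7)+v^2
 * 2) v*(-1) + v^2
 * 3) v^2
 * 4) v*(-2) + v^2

Expanding (v - 1) * v:
= v*(-1) + v^2
2) v*(-1) + v^2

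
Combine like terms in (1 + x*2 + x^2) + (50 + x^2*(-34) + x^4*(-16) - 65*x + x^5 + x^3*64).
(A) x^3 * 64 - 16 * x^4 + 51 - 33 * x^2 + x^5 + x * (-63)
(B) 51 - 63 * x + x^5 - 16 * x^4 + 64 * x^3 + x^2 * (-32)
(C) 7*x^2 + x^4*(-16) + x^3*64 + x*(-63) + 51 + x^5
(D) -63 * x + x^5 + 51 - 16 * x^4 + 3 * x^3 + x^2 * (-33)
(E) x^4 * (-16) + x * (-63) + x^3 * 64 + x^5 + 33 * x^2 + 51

Adding the polynomials and combining like terms:
(1 + x*2 + x^2) + (50 + x^2*(-34) + x^4*(-16) - 65*x + x^5 + x^3*64)
= x^3 * 64 - 16 * x^4 + 51 - 33 * x^2 + x^5 + x * (-63)
A) x^3 * 64 - 16 * x^4 + 51 - 33 * x^2 + x^5 + x * (-63)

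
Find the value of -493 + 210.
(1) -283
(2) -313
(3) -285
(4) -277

-493 + 210 = -283
1) -283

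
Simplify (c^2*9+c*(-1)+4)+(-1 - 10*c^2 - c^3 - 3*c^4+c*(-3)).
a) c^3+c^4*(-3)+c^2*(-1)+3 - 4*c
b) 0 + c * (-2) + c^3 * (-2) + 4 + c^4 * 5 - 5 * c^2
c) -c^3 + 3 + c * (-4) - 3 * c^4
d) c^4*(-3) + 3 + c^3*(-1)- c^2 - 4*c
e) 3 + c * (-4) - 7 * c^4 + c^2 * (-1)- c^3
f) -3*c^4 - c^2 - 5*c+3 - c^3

Adding the polynomials and combining like terms:
(c^2*9 + c*(-1) + 4) + (-1 - 10*c^2 - c^3 - 3*c^4 + c*(-3))
= c^4*(-3) + 3 + c^3*(-1)- c^2 - 4*c
d) c^4*(-3) + 3 + c^3*(-1)- c^2 - 4*c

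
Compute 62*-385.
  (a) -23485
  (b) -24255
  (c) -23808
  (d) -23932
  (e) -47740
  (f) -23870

62 * -385 = -23870
f) -23870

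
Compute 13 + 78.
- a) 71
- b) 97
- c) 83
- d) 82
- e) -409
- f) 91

13 + 78 = 91
f) 91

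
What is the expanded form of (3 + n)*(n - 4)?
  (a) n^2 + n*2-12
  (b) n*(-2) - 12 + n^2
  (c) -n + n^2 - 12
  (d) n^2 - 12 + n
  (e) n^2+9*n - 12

Expanding (3 + n)*(n - 4):
= -n + n^2 - 12
c) -n + n^2 - 12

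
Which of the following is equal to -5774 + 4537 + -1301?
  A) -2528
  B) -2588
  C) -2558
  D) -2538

First: -5774 + 4537 = -1237
Then: -1237 + -1301 = -2538
D) -2538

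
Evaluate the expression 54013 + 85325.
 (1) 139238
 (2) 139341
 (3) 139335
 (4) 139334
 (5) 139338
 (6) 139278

54013 + 85325 = 139338
5) 139338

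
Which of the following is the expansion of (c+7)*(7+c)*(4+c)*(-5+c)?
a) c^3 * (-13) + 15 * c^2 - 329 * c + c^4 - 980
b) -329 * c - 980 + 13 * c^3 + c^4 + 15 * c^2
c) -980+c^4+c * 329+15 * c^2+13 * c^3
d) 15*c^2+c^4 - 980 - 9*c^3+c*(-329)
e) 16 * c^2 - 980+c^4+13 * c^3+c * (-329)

Expanding (c+7)*(7+c)*(4+c)*(-5+c):
= -329 * c - 980 + 13 * c^3 + c^4 + 15 * c^2
b) -329 * c - 980 + 13 * c^3 + c^4 + 15 * c^2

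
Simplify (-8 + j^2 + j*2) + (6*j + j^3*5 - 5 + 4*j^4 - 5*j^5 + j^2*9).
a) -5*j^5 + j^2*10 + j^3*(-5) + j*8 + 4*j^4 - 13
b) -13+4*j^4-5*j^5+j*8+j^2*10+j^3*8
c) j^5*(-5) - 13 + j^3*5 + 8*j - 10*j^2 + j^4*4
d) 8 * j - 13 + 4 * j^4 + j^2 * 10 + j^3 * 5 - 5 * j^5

Adding the polynomials and combining like terms:
(-8 + j^2 + j*2) + (6*j + j^3*5 - 5 + 4*j^4 - 5*j^5 + j^2*9)
= 8 * j - 13 + 4 * j^4 + j^2 * 10 + j^3 * 5 - 5 * j^5
d) 8 * j - 13 + 4 * j^4 + j^2 * 10 + j^3 * 5 - 5 * j^5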